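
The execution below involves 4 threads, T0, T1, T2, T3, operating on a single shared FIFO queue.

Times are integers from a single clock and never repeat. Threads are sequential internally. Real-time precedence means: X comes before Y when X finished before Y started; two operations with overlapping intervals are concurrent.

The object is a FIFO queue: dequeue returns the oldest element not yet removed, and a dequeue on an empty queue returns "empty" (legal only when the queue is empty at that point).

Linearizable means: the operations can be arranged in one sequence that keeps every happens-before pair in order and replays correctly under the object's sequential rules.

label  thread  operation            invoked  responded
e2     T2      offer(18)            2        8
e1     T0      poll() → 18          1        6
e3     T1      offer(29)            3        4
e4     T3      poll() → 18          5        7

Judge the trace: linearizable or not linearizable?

already the first 7 events (up to e4's response at time 7) admit no linearization; the first 6 still do
real-time-consistent orders of the 3 completed operations: 3 — all fail the FIFO queue replay
no escape via the 1 pending operation (e2): every completion choice fails
for example e1, e3, e4 (pending dropped) fails at step 1: e1 poll() → 18 is not legal there
for example e3, e1, e4 (pending dropped) fails at step 2: e1 poll() → 18 is not legal there

not linearizable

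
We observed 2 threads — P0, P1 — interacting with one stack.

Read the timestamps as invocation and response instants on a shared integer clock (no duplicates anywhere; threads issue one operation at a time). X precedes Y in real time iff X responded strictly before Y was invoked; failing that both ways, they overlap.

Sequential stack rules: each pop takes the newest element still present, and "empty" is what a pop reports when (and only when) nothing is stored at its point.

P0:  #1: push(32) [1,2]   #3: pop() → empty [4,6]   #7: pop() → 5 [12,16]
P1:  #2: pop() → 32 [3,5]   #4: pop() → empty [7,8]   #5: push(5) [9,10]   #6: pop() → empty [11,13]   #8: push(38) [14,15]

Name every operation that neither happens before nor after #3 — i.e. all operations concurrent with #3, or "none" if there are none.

#3 runs from 4 to 6; window-overlapping ops are concurrent
#1 [1,2]: before
#2 [3,5]: concurrent
#4 [7,8]: after
#5 [9,10]: after
#6 [11,13]: after
#7 [12,16]: after
#8 [14,15]: after

#2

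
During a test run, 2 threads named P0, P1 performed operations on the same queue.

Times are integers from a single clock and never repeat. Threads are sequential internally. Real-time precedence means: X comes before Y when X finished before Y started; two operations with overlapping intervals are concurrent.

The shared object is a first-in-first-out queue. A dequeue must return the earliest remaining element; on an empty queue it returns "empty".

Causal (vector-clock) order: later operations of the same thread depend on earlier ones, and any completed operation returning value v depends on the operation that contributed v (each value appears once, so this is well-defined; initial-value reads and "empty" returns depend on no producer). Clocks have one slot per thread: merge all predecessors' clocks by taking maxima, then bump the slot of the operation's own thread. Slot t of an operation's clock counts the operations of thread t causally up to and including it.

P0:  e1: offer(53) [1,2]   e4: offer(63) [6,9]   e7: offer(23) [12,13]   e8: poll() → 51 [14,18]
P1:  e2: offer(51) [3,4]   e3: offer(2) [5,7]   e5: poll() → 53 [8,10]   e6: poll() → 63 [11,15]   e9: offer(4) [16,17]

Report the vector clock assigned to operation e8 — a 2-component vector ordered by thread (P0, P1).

root op e2, invoked 3: fresh clock plus P1's own tick → (0, 1)
root op e1, invoked 1: fresh clock plus P0's own tick → (1, 0)
invoked at 5, e3 merges VC(e2)=(0, 1) and bumps P1's slot → (0, 2)
invoked at 6, e4 merges VC(e1)=(1, 0) and bumps P0's slot → (2, 0)
invoked at 12, e7 merges VC(e4)=(2, 0) and bumps P0's slot → (3, 0)
invoked at 8, e5 merges VC(e1)=(1, 0), VC(e3)=(0, 2) and bumps P1's slot → (1, 3)
invoked at 14, e8 merges VC(e2)=(0, 1), VC(e7)=(3, 0) and bumps P0's slot → (4, 1)
invoked at 11, e6 merges VC(e4)=(2, 0), VC(e5)=(1, 3) and bumps P1's slot → (2, 4)
invoked at 16, e9 merges VC(e6)=(2, 4) and bumps P1's slot → (2, 5)
target: VC(e8) = (4, 1)

(4, 1)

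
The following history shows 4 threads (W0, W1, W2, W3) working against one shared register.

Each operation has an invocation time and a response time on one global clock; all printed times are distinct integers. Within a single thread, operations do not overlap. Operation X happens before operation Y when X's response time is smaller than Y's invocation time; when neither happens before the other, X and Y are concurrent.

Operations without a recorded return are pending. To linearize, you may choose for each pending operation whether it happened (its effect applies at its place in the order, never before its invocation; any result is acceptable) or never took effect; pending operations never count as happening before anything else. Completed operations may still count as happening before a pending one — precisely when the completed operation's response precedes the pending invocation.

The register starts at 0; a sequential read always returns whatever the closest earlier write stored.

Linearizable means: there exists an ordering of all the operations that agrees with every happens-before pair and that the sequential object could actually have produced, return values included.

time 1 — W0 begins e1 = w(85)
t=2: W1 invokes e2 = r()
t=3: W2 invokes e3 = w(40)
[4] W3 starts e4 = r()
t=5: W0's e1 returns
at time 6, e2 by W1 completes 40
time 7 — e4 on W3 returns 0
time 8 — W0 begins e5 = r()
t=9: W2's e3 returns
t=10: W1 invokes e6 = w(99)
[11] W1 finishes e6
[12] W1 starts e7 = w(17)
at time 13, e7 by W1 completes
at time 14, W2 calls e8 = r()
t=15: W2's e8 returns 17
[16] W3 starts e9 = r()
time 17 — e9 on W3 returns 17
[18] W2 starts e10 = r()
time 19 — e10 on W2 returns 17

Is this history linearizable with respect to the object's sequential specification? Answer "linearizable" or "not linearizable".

linearizable

witness order: e4, e1, e3, e2, e5, e6, e7, e8, e9, e10
after step 1 (e4 r() → 0): value 0
after step 2 (e1 w(85)): value 85
after step 3 (e3 w(40)): value 40
after step 4 (e2 r() → 40): value 40
after step 5 (e5 r() (pending, included)): value 40
after step 6 (e6 w(99)): value 99
after step 7 (e7 w(17)): value 17
after step 8 (e8 r() → 17): value 17
after step 9 (e9 r() → 17): value 17
after step 10 (e10 r() → 17): value 17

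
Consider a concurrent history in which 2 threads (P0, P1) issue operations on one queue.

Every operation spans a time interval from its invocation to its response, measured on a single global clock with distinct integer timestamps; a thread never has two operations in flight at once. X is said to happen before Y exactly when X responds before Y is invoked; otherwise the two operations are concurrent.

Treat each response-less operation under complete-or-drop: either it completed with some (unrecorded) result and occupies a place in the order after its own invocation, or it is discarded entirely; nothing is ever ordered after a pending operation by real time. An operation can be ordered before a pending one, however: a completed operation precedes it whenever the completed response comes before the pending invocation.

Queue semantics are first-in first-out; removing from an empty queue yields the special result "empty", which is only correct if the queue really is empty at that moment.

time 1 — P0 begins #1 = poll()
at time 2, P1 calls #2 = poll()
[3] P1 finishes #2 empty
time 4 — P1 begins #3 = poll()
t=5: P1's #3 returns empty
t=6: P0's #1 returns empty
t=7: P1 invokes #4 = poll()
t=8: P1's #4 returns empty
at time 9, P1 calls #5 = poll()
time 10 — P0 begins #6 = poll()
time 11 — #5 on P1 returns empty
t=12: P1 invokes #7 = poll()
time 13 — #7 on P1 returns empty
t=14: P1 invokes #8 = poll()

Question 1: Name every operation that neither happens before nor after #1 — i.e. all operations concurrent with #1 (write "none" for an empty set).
Answer: #2, #3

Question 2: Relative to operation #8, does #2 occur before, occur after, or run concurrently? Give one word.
Answer: before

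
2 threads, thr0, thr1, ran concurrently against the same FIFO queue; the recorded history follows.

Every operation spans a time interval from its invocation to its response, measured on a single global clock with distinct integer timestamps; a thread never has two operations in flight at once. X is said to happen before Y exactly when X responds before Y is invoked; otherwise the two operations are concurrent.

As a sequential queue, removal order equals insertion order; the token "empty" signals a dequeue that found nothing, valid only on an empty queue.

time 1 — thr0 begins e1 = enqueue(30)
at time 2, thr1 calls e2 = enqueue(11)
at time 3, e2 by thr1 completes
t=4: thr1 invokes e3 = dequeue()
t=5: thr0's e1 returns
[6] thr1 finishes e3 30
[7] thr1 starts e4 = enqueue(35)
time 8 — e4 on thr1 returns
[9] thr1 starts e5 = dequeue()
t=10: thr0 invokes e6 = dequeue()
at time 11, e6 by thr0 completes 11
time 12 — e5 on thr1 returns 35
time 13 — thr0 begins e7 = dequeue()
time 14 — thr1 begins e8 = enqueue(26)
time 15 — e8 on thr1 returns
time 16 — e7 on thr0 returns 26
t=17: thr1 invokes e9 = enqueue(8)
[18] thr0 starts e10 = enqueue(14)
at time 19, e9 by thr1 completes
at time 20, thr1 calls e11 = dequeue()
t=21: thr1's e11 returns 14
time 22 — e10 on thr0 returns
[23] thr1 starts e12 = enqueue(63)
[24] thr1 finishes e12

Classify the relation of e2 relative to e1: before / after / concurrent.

concurrent

e2 spans [2,3], e1 spans [1,5]
the intervals overlap in both directions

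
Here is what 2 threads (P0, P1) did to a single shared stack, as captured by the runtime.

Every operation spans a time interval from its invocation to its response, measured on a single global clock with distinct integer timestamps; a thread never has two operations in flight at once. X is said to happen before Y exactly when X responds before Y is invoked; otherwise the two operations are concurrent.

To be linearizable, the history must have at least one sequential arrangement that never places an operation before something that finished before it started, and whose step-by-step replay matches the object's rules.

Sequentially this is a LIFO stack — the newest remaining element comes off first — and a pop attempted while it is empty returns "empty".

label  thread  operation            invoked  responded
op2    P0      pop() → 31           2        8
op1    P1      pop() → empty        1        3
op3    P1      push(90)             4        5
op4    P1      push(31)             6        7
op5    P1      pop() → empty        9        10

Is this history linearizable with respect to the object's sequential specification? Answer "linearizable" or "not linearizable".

events 1..9 are fine; event 10 — the response of op5 at time 10 — makes the prefix non-linearizable
the 5 completed operations admit 4 real-time orders; each fails the stack replay
e.g. op1, op2, op3, op4, op5: illegal at step 2, since op2 pop() → 31 cannot apply there
e.g. op1, op3, op2, op4, op5: illegal at step 3, since op2 pop() → 31 cannot apply there

not linearizable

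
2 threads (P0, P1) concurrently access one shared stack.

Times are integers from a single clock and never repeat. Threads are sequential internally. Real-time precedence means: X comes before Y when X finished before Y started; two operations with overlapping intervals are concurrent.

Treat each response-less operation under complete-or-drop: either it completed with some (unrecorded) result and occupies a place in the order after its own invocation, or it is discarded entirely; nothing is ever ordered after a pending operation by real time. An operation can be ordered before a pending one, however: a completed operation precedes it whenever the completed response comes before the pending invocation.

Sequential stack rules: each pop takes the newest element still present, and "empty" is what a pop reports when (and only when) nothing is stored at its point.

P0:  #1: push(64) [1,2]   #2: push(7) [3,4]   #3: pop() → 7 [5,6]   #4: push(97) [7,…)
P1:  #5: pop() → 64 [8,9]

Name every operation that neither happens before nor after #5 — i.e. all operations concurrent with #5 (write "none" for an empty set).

#4

#5 spans [8,9]: anything still running between times 8 and 9 counts as concurrent
#1 [1,2]: before
#2 [3,4]: before
#3 [5,6]: before
#4 [7,…): concurrent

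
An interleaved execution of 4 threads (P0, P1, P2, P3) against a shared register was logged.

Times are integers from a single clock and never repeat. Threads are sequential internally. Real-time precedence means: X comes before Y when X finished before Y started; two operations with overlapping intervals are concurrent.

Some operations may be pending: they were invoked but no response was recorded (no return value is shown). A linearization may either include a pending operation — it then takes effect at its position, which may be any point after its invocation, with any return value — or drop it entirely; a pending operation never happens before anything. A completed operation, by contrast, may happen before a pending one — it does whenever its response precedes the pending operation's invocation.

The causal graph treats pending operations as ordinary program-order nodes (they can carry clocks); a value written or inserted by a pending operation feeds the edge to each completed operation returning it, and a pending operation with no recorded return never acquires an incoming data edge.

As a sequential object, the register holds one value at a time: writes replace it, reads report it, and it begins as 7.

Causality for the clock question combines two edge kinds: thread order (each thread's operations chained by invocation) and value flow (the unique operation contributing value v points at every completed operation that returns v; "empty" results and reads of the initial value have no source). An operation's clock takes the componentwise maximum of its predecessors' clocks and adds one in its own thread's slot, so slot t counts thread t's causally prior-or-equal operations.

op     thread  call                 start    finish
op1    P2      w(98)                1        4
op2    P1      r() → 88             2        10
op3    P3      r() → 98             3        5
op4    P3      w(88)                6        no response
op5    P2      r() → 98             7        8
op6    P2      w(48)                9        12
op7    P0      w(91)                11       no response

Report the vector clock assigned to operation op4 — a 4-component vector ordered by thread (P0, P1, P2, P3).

(0, 0, 1, 2)

no predecessors for op1 (invoked 1): P2 increments from zero → (0, 0, 1, 0)
no predecessors for op7 (invoked 11): P0 increments from zero → (1, 0, 0, 0)
op3, invoked 3, takes VC(op1)=(0, 0, 1, 0) under max, adds 1 for P3 → (0, 0, 1, 1)
op5, invoked 7, takes VC(op1)=(0, 0, 1, 0) under max, adds 1 for P2 → (0, 0, 2, 0)
op4, invoked 6, takes VC(op3)=(0, 0, 1, 1) under max, adds 1 for P3 → (0, 0, 1, 2)
op6, invoked 9, takes VC(op5)=(0, 0, 2, 0) under max, adds 1 for P2 → (0, 0, 3, 0)
op2, invoked 2, takes VC(op4)=(0, 0, 1, 2) under max, adds 1 for P1 → (0, 1, 1, 2)
target: VC(op4) = (0, 0, 1, 2)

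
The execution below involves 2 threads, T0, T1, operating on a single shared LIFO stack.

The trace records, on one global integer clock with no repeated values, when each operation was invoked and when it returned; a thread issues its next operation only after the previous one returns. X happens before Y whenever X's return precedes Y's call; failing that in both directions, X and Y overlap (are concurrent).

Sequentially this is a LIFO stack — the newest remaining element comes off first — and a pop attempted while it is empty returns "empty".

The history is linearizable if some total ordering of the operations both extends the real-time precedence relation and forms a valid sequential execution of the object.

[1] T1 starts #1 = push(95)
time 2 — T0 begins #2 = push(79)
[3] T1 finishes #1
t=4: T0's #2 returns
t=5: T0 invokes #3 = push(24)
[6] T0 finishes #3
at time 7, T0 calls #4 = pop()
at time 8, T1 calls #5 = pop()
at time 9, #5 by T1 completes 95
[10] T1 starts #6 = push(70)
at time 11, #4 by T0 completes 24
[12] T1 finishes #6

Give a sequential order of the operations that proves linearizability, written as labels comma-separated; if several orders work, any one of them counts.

1. #2 push(79), leaving stack <79>
2. #1 push(95), leaving stack <79,95>
3. #3 push(24), leaving stack <79,95,24>
4. #4 pop() → 24, leaving stack <79,95>
5. #5 pop() → 95, leaving stack <79>
6. #6 push(70), leaving stack <79,70>

#2, #1, #3, #4, #5, #6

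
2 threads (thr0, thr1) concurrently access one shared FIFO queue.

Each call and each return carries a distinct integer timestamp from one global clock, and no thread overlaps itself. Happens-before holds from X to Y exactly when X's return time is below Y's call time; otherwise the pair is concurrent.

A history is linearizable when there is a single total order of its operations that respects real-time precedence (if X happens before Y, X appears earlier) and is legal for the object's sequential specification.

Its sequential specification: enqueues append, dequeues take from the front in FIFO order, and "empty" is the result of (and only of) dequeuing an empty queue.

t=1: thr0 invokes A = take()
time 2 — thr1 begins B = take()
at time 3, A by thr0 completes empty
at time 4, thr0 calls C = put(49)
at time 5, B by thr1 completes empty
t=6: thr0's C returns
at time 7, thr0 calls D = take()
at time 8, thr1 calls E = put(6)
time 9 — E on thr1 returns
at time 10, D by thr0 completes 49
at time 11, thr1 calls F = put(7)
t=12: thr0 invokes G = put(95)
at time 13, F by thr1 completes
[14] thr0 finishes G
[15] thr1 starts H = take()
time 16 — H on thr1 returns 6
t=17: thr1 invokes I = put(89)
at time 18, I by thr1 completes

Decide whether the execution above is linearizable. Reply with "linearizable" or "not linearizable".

linearizable

a witness: A, B, C, D, E, F, G, H, I
1. A take() → empty, leaving queue <>
2. B take() → empty, leaving queue <>
3. C put(49), leaving queue <49>
4. D take() → 49, leaving queue <>
5. E put(6), leaving queue <6>
6. F put(7), leaving queue <6,7>
7. G put(95), leaving queue <6,7,95>
8. H take() → 6, leaving queue <7,95>
9. I put(89), leaving queue <7,95,89>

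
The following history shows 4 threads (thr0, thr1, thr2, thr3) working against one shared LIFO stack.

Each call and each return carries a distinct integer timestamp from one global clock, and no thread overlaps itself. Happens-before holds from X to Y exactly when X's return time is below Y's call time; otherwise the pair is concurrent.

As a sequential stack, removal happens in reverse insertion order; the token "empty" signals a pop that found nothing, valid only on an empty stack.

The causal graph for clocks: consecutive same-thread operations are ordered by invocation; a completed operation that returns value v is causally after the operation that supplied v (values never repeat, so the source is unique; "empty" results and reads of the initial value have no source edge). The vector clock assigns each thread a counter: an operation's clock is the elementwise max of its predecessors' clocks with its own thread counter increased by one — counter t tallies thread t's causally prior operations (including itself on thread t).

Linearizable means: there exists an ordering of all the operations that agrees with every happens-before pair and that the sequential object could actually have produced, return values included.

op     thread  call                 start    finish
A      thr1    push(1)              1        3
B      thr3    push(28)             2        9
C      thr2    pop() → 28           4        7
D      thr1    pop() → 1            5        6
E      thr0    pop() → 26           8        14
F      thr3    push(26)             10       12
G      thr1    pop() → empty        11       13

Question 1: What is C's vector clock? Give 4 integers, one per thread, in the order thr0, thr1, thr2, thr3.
invoked at 2, B has no predecessors; its own thr3 bump gives (0, 0, 0, 1)
invoked at 1, A has no predecessors; its own thr1 bump gives (0, 1, 0, 0)
F (invocation 10): componentwise max over VC(B)=(0, 0, 0, 1), +1 at thr3, giving (0, 0, 0, 2)
C (invocation 4): componentwise max over VC(B)=(0, 0, 0, 1), +1 at thr2, giving (0, 0, 1, 1)
D (invocation 5): componentwise max over VC(A)=(0, 1, 0, 0), +1 at thr1, giving (0, 2, 0, 0)
G (invocation 11): componentwise max over VC(D)=(0, 2, 0, 0), +1 at thr1, giving (0, 3, 0, 0)
E (invocation 8): componentwise max over VC(F)=(0, 0, 0, 2), +1 at thr0, giving (1, 0, 0, 2)
target: VC(C) = (0, 0, 1, 1)

(0, 0, 1, 1)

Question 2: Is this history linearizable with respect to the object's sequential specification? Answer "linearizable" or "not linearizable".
a witness: A, B, C, D, F, E, G
1. A push(1), leaving stack <1>
2. B push(28), leaving stack <1,28>
3. C pop() → 28, leaving stack <1>
4. D pop() → 1, leaving stack <>
5. F push(26), leaving stack <26>
6. E pop() → 26, leaving stack <>
7. G pop() → empty, leaving stack <>

linearizable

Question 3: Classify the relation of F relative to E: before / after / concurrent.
F spans [10,12], E spans [8,14]
the intervals overlap in both directions

concurrent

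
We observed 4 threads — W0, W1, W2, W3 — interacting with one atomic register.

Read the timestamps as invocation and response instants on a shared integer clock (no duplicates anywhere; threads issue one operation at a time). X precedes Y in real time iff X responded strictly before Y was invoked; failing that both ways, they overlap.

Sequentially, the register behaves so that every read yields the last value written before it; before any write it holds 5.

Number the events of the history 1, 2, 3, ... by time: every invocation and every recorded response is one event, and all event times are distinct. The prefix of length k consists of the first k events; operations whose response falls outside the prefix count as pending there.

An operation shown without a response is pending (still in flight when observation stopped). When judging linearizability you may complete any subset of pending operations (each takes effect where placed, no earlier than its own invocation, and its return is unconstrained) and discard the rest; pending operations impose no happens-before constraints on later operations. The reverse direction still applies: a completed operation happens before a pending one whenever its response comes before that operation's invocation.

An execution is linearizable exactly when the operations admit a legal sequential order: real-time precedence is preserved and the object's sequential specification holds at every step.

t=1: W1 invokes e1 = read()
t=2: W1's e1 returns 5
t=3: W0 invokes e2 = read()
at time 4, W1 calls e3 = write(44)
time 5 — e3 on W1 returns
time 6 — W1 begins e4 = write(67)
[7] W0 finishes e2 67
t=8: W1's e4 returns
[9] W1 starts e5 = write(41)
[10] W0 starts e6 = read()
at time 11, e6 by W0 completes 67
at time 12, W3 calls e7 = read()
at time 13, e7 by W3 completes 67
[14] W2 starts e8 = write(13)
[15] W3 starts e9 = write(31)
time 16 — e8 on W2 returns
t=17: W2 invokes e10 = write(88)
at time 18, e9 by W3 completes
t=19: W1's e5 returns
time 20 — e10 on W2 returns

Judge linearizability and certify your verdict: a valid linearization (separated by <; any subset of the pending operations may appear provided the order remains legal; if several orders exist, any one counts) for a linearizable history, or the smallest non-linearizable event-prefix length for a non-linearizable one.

after step 1 (e1 read() → 5): value 5
after step 2 (e3 write(44)): value 44
after step 3 (e4 write(67)): value 67
after step 4 (e2 read() → 67): value 67
after step 5 (e6 read() → 67): value 67
after step 6 (e7 read() → 67): value 67
after step 7 (e5 write(41)): value 41
after step 8 (e8 write(13)): value 13
after step 9 (e9 write(31)): value 31
after step 10 (e10 write(88)): value 88

linearizable — witness: e1 < e3 < e4 < e2 < e6 < e7 < e5 < e8 < e9 < e10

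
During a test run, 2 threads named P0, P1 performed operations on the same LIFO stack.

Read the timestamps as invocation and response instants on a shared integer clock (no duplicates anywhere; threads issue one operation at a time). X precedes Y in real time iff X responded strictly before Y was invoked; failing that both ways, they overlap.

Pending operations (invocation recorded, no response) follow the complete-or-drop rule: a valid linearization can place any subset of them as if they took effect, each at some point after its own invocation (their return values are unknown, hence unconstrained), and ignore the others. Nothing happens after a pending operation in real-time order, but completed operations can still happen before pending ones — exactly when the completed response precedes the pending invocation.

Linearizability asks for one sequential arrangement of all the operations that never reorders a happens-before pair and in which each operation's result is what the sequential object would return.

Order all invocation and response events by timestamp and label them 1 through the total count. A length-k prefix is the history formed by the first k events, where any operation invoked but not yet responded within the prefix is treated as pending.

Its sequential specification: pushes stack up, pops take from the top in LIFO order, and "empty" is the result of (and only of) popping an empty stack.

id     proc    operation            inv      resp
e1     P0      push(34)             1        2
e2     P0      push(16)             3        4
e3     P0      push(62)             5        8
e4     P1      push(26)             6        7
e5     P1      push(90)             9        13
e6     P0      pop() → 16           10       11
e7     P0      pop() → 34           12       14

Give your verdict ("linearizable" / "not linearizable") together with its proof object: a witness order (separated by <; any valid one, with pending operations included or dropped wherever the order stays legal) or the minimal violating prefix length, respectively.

not linearizable — minimal violating prefix: 11 events

prefix check: 1..10 passes, 1..11 fails once e6's time-11 response joins
5 completed operations, 2 real-time-consistent orders — every LIFO stack replay fails
every completion of the 1 pending operation (e5) was checked; none linearizes
one such order, e1, e2, e3, e4, e6 (pending dropped), breaks at step 5 where e6 pop() → 16 is illegal
one such order, e1, e2, e4, e3, e6 (pending dropped), breaks at step 5 where e6 pop() → 16 is illegal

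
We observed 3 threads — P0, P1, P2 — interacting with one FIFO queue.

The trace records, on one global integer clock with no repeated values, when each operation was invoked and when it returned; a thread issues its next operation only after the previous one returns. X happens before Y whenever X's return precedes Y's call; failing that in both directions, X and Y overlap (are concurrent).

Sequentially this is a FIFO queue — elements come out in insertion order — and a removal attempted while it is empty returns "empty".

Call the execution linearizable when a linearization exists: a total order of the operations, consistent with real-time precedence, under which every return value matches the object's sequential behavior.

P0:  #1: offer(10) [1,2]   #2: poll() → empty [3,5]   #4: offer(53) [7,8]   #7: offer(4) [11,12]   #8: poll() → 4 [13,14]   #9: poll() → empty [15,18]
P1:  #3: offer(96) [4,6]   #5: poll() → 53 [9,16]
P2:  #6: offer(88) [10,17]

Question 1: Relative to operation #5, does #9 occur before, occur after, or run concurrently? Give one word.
Answer: concurrent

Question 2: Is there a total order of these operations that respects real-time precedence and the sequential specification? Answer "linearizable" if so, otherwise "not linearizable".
not linearizable

through event 4 a valid linearization exists; event 5 (#2 responding at time 5) ends that
the sole real-time-consistent order of 2 completed operations fails the FIFO queue replay
no completion choice of the 1 pending operation (#3) rescues it — every subset was tried
one such order, #1, #2 (pending dropped), breaks at step 2 where #2 poll() → empty is illegal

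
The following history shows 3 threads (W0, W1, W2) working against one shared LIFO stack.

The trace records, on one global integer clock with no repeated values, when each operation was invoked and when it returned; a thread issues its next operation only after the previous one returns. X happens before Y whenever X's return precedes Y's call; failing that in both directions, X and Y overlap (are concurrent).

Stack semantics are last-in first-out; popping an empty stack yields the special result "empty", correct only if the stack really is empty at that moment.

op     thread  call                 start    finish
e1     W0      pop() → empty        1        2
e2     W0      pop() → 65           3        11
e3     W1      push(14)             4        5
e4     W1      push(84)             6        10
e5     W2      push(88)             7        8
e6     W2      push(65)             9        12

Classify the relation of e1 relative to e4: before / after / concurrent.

before

e1 spans [1,2], e4 spans [6,10]
resp(e1)=2 < inv(e4)=6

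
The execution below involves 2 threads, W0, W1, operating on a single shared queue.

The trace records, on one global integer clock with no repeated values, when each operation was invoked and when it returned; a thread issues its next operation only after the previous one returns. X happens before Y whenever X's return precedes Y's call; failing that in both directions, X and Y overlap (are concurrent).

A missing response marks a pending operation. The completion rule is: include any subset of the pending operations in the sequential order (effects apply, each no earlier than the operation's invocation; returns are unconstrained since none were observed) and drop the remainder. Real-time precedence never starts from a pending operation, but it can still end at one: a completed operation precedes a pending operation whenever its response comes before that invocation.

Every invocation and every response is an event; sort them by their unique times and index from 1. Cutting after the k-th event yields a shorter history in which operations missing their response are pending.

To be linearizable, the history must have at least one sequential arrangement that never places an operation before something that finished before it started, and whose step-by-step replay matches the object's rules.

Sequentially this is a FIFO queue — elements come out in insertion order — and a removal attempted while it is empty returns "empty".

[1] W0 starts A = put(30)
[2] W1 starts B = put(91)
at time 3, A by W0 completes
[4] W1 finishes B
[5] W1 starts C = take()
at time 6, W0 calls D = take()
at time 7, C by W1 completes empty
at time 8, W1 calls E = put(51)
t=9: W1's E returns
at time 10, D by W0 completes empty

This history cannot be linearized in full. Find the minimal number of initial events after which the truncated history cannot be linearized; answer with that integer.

events 1..6 are linearizable; a witness order is A, B:
step 1: A put(30) — queue <30>
step 2: B put(91) — queue <30,91>
once event 7 joins (C's response, time 7), exhaustive search finds no witness
include/drop combinations of the 1 pending operation (D) were all tried; none helps
e.g. A, B, C (pending dropped): illegal at step 3, since C take() → empty cannot apply there
e.g. B, A, C (pending dropped): illegal at step 3, since C take() → empty cannot apply there

7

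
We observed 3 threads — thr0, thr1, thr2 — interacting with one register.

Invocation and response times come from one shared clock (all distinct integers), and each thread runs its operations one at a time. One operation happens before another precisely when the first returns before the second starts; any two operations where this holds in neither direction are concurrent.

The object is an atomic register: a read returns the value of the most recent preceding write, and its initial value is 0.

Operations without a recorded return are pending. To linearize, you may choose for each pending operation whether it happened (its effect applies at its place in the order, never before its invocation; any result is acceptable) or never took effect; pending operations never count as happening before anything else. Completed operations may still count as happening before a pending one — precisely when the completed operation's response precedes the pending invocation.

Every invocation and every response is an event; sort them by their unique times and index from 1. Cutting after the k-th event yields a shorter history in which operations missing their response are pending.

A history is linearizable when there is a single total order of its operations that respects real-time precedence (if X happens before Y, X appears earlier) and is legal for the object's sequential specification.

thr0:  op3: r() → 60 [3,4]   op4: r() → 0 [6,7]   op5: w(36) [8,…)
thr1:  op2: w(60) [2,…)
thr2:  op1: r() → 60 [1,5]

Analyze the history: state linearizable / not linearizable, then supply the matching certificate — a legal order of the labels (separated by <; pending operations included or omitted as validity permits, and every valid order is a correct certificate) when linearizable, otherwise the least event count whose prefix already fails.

not linearizable — minimal violating prefix: 7 events

events 1..6 are fine; event 7 — the response of op4 at time 7 — makes the prefix non-linearizable
3 completed operations, 2 real-time-consistent orders — every register replay fails
including or dropping the 1 pending operation (op2) in any combination fails
sample order op1, op3, op4 (pending dropped) stalls at step 1 — op1 r() → 60 has no legal effect
sample order op3, op1, op4 (pending dropped) stalls at step 1 — op3 r() → 60 has no legal effect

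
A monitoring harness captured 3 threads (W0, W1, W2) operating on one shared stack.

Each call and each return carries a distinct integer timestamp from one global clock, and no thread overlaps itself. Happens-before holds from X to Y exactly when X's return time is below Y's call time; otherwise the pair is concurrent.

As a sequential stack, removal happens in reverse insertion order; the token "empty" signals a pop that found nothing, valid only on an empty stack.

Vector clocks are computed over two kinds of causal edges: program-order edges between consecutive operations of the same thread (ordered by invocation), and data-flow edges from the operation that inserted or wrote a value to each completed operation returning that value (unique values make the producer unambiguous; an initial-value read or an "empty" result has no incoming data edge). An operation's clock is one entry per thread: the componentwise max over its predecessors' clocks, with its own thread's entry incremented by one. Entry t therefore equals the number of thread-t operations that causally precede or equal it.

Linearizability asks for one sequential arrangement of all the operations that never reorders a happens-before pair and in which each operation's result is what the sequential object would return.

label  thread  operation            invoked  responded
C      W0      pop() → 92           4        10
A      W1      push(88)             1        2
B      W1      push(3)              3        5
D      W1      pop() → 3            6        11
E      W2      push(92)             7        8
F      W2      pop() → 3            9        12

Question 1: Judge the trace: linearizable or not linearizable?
already the first 12 events (up to F's response at time 12) admit no linearization; the first 11 still do
checked exhaustively: 15 real-time-consistent orders of 6 completed operations, zero legal stack replays
e.g. A, B, C, D, E, F: illegal at step 3, since C pop() → 92 cannot apply there
e.g. A, B, C, E, D, F: illegal at step 3, since C pop() → 92 cannot apply there

not linearizable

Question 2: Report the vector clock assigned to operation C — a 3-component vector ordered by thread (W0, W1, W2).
VC(E, invoked at 7): no causal predecessors; +1 on W2 → (0, 0, 1)
VC(A, invoked at 1): no causal predecessors; +1 on W1 → (0, 1, 0)
invoked at 3, B merges VC(A)=(0, 1, 0) and bumps W1's slot → (0, 2, 0)
invoked at 4, C merges VC(E)=(0, 0, 1) and bumps W0's slot → (1, 0, 1)
invoked at 6, D merges VC(B)=(0, 2, 0) and bumps W1's slot → (0, 3, 0)
invoked at 9, F merges VC(B)=(0, 2, 0), VC(E)=(0, 0, 1) and bumps W2's slot → (0, 2, 2)
target: VC(C) = (1, 0, 1)

(1, 0, 1)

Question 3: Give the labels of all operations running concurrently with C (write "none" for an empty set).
concurrent with C ([4,10]): every op whose interval crosses 4..10
A [1,2]: before
B [3,5]: concurrent
D [6,11]: concurrent
E [7,8]: concurrent
F [9,12]: concurrent

B, D, E, F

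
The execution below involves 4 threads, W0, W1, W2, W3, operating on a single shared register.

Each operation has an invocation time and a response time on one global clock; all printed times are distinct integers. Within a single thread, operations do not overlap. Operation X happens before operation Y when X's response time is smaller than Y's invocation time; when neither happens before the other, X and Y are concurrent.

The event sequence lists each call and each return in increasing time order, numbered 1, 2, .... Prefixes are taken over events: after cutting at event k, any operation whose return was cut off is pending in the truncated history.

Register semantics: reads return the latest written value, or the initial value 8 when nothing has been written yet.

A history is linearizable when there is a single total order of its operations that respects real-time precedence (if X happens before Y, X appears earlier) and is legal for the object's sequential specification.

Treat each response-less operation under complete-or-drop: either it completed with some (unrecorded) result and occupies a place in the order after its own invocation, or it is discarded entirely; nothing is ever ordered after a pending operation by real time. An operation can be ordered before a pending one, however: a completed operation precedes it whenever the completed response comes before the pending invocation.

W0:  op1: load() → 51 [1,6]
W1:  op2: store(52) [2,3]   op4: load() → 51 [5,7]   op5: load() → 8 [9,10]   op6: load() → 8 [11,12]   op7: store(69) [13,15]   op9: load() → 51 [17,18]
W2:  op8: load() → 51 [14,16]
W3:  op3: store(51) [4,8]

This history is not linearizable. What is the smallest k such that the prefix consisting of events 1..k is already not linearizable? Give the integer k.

one valid order for events 1..9 is op2, op3, op1, op4:
step 1: op2 store(52) — value 52
step 2: op3 store(51) — value 51
step 3: op1 load() → 51 — value 51
step 4: op4 load() → 51 — value 51
adding event 10 (op5 responds at 10) leaves no legal real-time order
one such order, op1, op2, op3, op4, op5, breaks at step 1 where op1 load() → 51 is illegal
one such order, op1, op2, op4, op3, op5, breaks at step 1 where op1 load() → 51 is illegal

10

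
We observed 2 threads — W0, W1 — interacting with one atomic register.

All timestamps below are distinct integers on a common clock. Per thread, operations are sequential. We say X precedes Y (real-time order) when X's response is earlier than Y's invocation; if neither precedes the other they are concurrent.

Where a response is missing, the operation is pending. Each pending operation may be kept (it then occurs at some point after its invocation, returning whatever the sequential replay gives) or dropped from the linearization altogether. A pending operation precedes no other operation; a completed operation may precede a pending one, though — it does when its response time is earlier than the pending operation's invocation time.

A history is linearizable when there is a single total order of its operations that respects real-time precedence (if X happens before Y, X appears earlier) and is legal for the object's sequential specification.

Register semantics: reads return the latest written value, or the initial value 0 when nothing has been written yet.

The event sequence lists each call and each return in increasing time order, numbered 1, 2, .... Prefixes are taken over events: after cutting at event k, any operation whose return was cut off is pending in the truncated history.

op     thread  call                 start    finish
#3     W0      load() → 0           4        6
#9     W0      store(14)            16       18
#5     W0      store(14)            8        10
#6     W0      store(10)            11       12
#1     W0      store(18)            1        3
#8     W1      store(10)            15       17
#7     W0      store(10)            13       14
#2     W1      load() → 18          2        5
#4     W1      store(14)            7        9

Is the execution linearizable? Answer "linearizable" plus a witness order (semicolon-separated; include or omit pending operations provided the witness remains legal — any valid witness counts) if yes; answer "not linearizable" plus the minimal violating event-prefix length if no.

not linearizable — minimal violating prefix: 6 events

prefix check: 1..5 passes, 1..6 fails once #3's time-6 response joins
the 3 completed operations admit 3 real-time orders; each fails the atomic register replay
e.g. #1, #2, #3: illegal at step 3, since #3 load() → 0 cannot apply there
e.g. #1, #3, #2: illegal at step 2, since #3 load() → 0 cannot apply there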